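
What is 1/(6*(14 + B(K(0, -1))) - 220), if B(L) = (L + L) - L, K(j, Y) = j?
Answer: -1/136 ≈ -0.0073529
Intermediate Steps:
B(L) = L (B(L) = 2*L - L = L)
1/(6*(14 + B(K(0, -1))) - 220) = 1/(6*(14 + 0) - 220) = 1/(6*14 - 220) = 1/(84 - 220) = 1/(-136) = -1/136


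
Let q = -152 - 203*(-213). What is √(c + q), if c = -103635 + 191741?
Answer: 3*√14577 ≈ 362.21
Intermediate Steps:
q = 43087 (q = -152 + 43239 = 43087)
c = 88106
√(c + q) = √(88106 + 43087) = √131193 = 3*√14577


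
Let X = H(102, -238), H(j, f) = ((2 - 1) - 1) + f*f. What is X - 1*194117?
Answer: -137473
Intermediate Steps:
H(j, f) = f**2 (H(j, f) = (1 - 1) + f**2 = 0 + f**2 = f**2)
X = 56644 (X = (-238)**2 = 56644)
X - 1*194117 = 56644 - 1*194117 = 56644 - 194117 = -137473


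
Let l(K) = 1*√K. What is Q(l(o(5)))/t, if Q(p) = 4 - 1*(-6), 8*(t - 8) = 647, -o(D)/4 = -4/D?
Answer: 80/711 ≈ 0.11252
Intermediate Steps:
o(D) = 16/D (o(D) = -(-16)/D = 16/D)
t = 711/8 (t = 8 + (⅛)*647 = 8 + 647/8 = 711/8 ≈ 88.875)
l(K) = √K
Q(p) = 10 (Q(p) = 4 + 6 = 10)
Q(l(o(5)))/t = 10/(711/8) = 10*(8/711) = 80/711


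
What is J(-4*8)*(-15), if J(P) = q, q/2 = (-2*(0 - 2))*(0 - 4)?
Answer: 480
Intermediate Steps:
q = -32 (q = 2*((-2*(0 - 2))*(0 - 4)) = 2*(-2*(-2)*(-4)) = 2*(4*(-4)) = 2*(-16) = -32)
J(P) = -32
J(-4*8)*(-15) = -32*(-15) = 480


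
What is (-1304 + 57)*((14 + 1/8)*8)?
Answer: -140911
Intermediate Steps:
(-1304 + 57)*((14 + 1/8)*8) = -1247*(14 + ⅛)*8 = -140911*8/8 = -1247*113 = -140911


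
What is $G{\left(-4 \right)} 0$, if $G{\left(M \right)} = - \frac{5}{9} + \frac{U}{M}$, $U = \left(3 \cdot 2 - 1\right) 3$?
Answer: $0$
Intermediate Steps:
$U = 15$ ($U = \left(6 - 1\right) 3 = 5 \cdot 3 = 15$)
$G{\left(M \right)} = - \frac{5}{9} + \frac{15}{M}$
$G{\left(-4 \right)} 0 = \left(- \frac{5}{9} + \frac{15}{-4}\right) 0 = \left(- \frac{5}{9} + 15 \left(- \frac{1}{4}\right)\right) 0 = \left(- \frac{5}{9} - \frac{15}{4}\right) 0 = \left(- \frac{155}{36}\right) 0 = 0$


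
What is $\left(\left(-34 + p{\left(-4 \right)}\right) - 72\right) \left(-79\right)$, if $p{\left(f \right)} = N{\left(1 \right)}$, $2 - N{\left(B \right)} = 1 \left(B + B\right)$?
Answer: $8374$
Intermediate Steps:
$N{\left(B \right)} = 2 - 2 B$ ($N{\left(B \right)} = 2 - 1 \left(B + B\right) = 2 - 1 \cdot 2 B = 2 - 2 B$)
$p{\left(f \right)} = 0$ ($p{\left(f \right)} = 2 - 2 = 0$)
$\left(\left(-34 + p{\left(-4 \right)}\right) - 72\right) \left(-79\right) = \left(\left(-34 + 0\right) - 72\right) \left(-79\right) = \left(-34 - 72\right) \left(-79\right) = \left(-106\right) \left(-79\right) = 8374$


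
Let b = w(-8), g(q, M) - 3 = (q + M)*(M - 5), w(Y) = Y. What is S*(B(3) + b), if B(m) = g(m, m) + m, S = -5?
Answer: 70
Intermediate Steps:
g(q, M) = 3 + (-5 + M)*(M + q) (g(q, M) = 3 + (q + M)*(M - 5) = 3 + (M + q)*(-5 + M) = 3 + (-5 + M)*(M + q))
b = -8
B(m) = 3 - 9*m + 2*m² (B(m) = (3 + m² - 5*m - 5*m + m*m) + m = (3 + m² - 5*m - 5*m + m²) + m = (3 - 10*m + 2*m²) + m = 3 - 9*m + 2*m²)
S*(B(3) + b) = -5*((3 - 9*3 + 2*3²) - 8) = -5*((3 - 27 + 2*9) - 8) = -5*((3 - 27 + 18) - 8) = -5*(-6 - 8) = -5*(-14) = 70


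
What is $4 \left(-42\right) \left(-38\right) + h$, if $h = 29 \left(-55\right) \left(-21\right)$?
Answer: $39879$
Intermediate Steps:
$h = 33495$ ($h = \left(-1595\right) \left(-21\right) = 33495$)
$4 \left(-42\right) \left(-38\right) + h = 4 \left(-42\right) \left(-38\right) + 33495 = \left(-168\right) \left(-38\right) + 33495 = 6384 + 33495 = 39879$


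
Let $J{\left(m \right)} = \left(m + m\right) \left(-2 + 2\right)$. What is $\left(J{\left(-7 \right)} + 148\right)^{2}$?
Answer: $21904$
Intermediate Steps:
$J{\left(m \right)} = 0$ ($J{\left(m \right)} = 2 m 0 = 0$)
$\left(J{\left(-7 \right)} + 148\right)^{2} = \left(0 + 148\right)^{2} = 148^{2} = 21904$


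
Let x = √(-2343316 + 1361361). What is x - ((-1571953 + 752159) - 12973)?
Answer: 832767 + I*√981955 ≈ 8.3277e+5 + 990.94*I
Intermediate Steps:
x = I*√981955 (x = √(-981955) = I*√981955 ≈ 990.94*I)
x - ((-1571953 + 752159) - 12973) = I*√981955 - ((-1571953 + 752159) - 12973) = I*√981955 - (-819794 - 12973) = I*√981955 - 1*(-832767) = I*√981955 + 832767 = 832767 + I*√981955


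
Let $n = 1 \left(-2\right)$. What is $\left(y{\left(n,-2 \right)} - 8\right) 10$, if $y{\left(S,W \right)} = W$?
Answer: $-100$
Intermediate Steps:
$n = -2$
$\left(y{\left(n,-2 \right)} - 8\right) 10 = \left(-2 - 8\right) 10 = \left(-10\right) 10 = -100$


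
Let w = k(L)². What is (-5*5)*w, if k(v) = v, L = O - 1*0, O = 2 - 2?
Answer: 0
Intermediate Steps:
O = 0
L = 0 (L = 0 - 1*0 = 0 + 0 = 0)
w = 0 (w = 0² = 0)
(-5*5)*w = -5*5*0 = -25*0 = 0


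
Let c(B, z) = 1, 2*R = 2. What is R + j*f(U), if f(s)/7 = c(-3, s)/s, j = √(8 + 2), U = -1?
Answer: 1 - 7*√10 ≈ -21.136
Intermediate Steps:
R = 1 (R = (½)*2 = 1)
j = √10 ≈ 3.1623
f(s) = 7/s (f(s) = 7*(1/s) = 7/s)
R + j*f(U) = 1 + √10*(7/(-1)) = 1 + √10*(7*(-1)) = 1 + √10*(-7) = 1 - 7*√10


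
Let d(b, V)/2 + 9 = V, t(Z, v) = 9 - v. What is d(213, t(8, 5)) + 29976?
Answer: 29966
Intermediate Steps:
d(b, V) = -18 + 2*V
d(213, t(8, 5)) + 29976 = (-18 + 2*(9 - 1*5)) + 29976 = (-18 + 2*(9 - 5)) + 29976 = (-18 + 2*4) + 29976 = (-18 + 8) + 29976 = -10 + 29976 = 29966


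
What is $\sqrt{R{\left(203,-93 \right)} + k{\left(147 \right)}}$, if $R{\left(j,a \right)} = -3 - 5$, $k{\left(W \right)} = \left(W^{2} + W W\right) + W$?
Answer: $\sqrt{43357} \approx 208.22$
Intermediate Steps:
$k{\left(W \right)} = W + 2 W^{2}$ ($k{\left(W \right)} = \left(W^{2} + W^{2}\right) + W = 2 W^{2} + W = W + 2 W^{2}$)
$R{\left(j,a \right)} = -8$ ($R{\left(j,a \right)} = -3 - 5 = -8$)
$\sqrt{R{\left(203,-93 \right)} + k{\left(147 \right)}} = \sqrt{-8 + 147 \left(1 + 2 \cdot 147\right)} = \sqrt{-8 + 147 \left(1 + 294\right)} = \sqrt{-8 + 147 \cdot 295} = \sqrt{-8 + 43365} = \sqrt{43357}$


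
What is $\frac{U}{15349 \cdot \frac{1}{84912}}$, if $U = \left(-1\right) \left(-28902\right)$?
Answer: $\frac{2454126624}{15349} \approx 1.5989 \cdot 10^{5}$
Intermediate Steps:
$U = 28902$
$\frac{U}{15349 \cdot \frac{1}{84912}} = \frac{28902}{15349 \cdot \frac{1}{84912}} = \frac{28902}{\frac{15349}{84912}} = 28902 \cdot \frac{84912}{15349} = \frac{2454126624}{15349}$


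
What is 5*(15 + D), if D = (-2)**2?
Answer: 95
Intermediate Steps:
D = 4
5*(15 + D) = 5*(15 + 4) = 5*19 = 95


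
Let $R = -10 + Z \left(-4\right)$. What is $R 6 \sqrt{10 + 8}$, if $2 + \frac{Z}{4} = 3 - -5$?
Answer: $- 1908 \sqrt{2} \approx -2698.3$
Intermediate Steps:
$Z = 24$ ($Z = -8 + 4 \left(3 - -5\right) = -8 + 4 \left(3 + 5\right) = -8 + 4 \cdot 8 = -8 + 32 = 24$)
$R = -106$ ($R = -10 + 24 \left(-4\right) = -10 - 96 = -106$)
$R 6 \sqrt{10 + 8} = \left(-106\right) 6 \sqrt{10 + 8} = - 636 \sqrt{18} = - 636 \cdot 3 \sqrt{2} = - 1908 \sqrt{2}$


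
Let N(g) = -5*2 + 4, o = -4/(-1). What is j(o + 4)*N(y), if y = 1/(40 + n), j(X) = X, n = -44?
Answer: -48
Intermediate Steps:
o = 4 (o = -4*(-1) = 4)
y = -1/4 (y = 1/(40 - 44) = 1/(-4) = -1/4 ≈ -0.25000)
N(g) = -6 (N(g) = -10 + 4 = -6)
j(o + 4)*N(y) = (4 + 4)*(-6) = 8*(-6) = -48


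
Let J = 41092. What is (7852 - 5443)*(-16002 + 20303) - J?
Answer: 10320017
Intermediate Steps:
(7852 - 5443)*(-16002 + 20303) - J = (7852 - 5443)*(-16002 + 20303) - 1*41092 = 2409*4301 - 41092 = 10361109 - 41092 = 10320017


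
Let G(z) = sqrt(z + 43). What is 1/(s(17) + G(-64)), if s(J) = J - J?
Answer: -I*sqrt(21)/21 ≈ -0.21822*I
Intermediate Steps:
G(z) = sqrt(43 + z)
s(J) = 0
1/(s(17) + G(-64)) = 1/(0 + sqrt(43 - 64)) = 1/(0 + sqrt(-21)) = 1/(0 + I*sqrt(21)) = 1/(I*sqrt(21)) = -I*sqrt(21)/21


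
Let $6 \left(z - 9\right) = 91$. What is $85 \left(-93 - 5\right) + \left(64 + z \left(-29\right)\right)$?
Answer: $- \frac{53801}{6} \approx -8966.8$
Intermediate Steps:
$z = \frac{145}{6}$ ($z = 9 + \frac{1}{6} \cdot 91 = 9 + \frac{91}{6} = \frac{145}{6} \approx 24.167$)
$85 \left(-93 - 5\right) + \left(64 + z \left(-29\right)\right) = 85 \left(-93 - 5\right) + \left(64 + \frac{145}{6} \left(-29\right)\right) = 85 \left(-98\right) + \left(64 - \frac{4205}{6}\right) = -8330 - \frac{3821}{6} = - \frac{53801}{6}$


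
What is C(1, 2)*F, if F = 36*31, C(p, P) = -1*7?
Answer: -7812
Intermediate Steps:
C(p, P) = -7
F = 1116
C(1, 2)*F = -7*1116 = -7812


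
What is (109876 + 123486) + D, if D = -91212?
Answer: 142150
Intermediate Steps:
(109876 + 123486) + D = (109876 + 123486) - 91212 = 233362 - 91212 = 142150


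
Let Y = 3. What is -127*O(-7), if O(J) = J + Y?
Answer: 508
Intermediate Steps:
O(J) = 3 + J (O(J) = J + 3 = 3 + J)
-127*O(-7) = -127*(3 - 7) = -127*(-4) = 508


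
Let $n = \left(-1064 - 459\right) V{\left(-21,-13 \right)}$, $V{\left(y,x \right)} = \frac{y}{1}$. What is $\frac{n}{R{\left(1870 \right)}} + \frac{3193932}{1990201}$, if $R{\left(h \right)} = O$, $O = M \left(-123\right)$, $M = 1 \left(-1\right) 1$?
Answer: $\frac{21348484073}{81598241} \approx 261.63$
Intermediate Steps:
$V{\left(y,x \right)} = y$ ($V{\left(y,x \right)} = y 1 = y$)
$M = -1$ ($M = \left(-1\right) 1 = -1$)
$n = 31983$ ($n = \left(-1064 - 459\right) \left(-21\right) = \left(-1523\right) \left(-21\right) = 31983$)
$O = 123$ ($O = \left(-1\right) \left(-123\right) = 123$)
$R{\left(h \right)} = 123$
$\frac{n}{R{\left(1870 \right)}} + \frac{3193932}{1990201} = \frac{31983}{123} + \frac{3193932}{1990201} = 31983 \cdot \frac{1}{123} + 3193932 \cdot \frac{1}{1990201} = \frac{10661}{41} + \frac{3193932}{1990201} = \frac{21348484073}{81598241}$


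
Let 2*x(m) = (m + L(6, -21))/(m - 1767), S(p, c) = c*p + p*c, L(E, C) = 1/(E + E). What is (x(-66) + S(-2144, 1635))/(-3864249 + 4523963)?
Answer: -308422632169/29022138288 ≈ -10.627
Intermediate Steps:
L(E, C) = 1/(2*E)
S(p, c) = 2*c*p (S(p, c) = c*p + c*p = 2*c*p)
x(m) = (1/12 + m)/(2*(-1767 + m)) (x(m) = ((m + (½)/6)/(m - 1767))/2 = ((m + (½)*(⅙))/(-1767 + m))/2 = ((m + 1/12)/(-1767 + m))/2 = ((1/12 + m)/(-1767 + m))/2 = (1/12 + m)/(2*(-1767 + m)))
(x(-66) + S(-2144, 1635))/(-3864249 + 4523963) = ((1 + 12*(-66))/(24*(-1767 - 66)) + 2*1635*(-2144))/(-3864249 + 4523963) = ((1/24)*(1 - 792)/(-1833) - 7010880)/659714 = ((1/24)*(-1/1833)*(-791) - 7010880)*(1/659714) = (791/43992 - 7010880)*(1/659714) = -308422632169/43992*1/659714 = -308422632169/29022138288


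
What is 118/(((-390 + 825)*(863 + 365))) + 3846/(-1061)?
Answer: -1027165541/283382490 ≈ -3.6247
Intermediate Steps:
118/(((-390 + 825)*(863 + 365))) + 3846/(-1061) = 118/((435*1228)) + 3846*(-1/1061) = 118/534180 - 3846/1061 = 118*(1/534180) - 3846/1061 = 59/267090 - 3846/1061 = -1027165541/283382490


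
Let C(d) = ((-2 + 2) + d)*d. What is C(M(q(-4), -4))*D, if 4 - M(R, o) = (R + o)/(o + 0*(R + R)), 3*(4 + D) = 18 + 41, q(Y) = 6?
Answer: 1269/4 ≈ 317.25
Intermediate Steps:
D = 47/3 (D = -4 + (18 + 41)/3 = -4 + (⅓)*59 = -4 + 59/3 = 47/3 ≈ 15.667)
M(R, o) = 4 - (R + o)/o (M(R, o) = 4 - (R + o)/(o + 0*(R + R)) = 4 - (R + o)/(o + 0*(2*R)) = 4 - (R + o)/(o + 0) = 4 - (R + o)/o)
C(d) = d² (C(d) = (0 + d)*d = d*d = d²)
C(M(q(-4), -4))*D = (3 - 1*6/(-4))²*(47/3) = (3 - 1*6*(-¼))²*(47/3) = (3 + 3/2)²*(47/3) = (9/2)²*(47/3) = (81/4)*(47/3) = 1269/4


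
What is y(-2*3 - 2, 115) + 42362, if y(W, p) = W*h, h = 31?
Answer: 42114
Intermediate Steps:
y(W, p) = 31*W (y(W, p) = W*31 = 31*W)
y(-2*3 - 2, 115) + 42362 = 31*(-2*3 - 2) + 42362 = 31*(-6 - 2) + 42362 = 31*(-8) + 42362 = -248 + 42362 = 42114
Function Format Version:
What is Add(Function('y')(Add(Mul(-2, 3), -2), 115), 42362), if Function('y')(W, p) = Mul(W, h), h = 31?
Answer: 42114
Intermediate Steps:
Function('y')(W, p) = Mul(31, W) (Function('y')(W, p) = Mul(W, 31) = Mul(31, W))
Add(Function('y')(Add(Mul(-2, 3), -2), 115), 42362) = Add(Mul(31, Add(Mul(-2, 3), -2)), 42362) = Add(Mul(31, Add(-6, -2)), 42362) = Add(Mul(31, -8), 42362) = Add(-248, 42362) = 42114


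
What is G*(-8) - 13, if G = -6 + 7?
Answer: -21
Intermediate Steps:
G = 1
G*(-8) - 13 = 1*(-8) - 13 = -8 - 13 = -21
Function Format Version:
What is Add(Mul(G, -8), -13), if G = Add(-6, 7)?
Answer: -21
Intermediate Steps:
G = 1
Add(Mul(G, -8), -13) = Add(Mul(1, -8), -13) = Add(-8, -13) = -21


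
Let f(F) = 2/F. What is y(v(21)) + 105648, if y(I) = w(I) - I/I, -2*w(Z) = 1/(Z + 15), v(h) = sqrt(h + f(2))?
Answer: 42892667/406 + sqrt(22)/406 ≈ 1.0565e+5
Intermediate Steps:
v(h) = sqrt(1 + h) (v(h) = sqrt(h + 2/2) = sqrt(h + 2*(1/2)) = sqrt(h + 1) = sqrt(1 + h))
w(Z) = -1/(2*(15 + Z)) (w(Z) = -1/(2*(Z + 15)) = -1/(2*(15 + Z)))
y(I) = -1 - 1/(30 + 2*I) (y(I) = -1/(30 + 2*I) - I/I = -1/(30 + 2*I) - 1*1 = -1/(30 + 2*I) - 1 = -1 - 1/(30 + 2*I))
y(v(21)) + 105648 = (-31/2 - sqrt(1 + 21))/(15 + sqrt(1 + 21)) + 105648 = (-31/2 - sqrt(22))/(15 + sqrt(22)) + 105648 = 105648 + (-31/2 - sqrt(22))/(15 + sqrt(22))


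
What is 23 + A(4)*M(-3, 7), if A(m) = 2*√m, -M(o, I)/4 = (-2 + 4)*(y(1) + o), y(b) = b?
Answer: 87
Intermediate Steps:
M(o, I) = -8 - 8*o (M(o, I) = -4*(-2 + 4)*(1 + o) = -8*(1 + o) = -4*(2 + 2*o) = -8 - 8*o)
23 + A(4)*M(-3, 7) = 23 + (2*√4)*(-8 - 8*(-3)) = 23 + (2*2)*(-8 + 24) = 23 + 4*16 = 23 + 64 = 87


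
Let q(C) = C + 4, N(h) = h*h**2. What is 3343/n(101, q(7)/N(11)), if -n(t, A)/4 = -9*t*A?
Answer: 404503/3636 ≈ 111.25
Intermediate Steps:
N(h) = h**3
q(C) = 4 + C
n(t, A) = 36*A*t (n(t, A) = -(-36)*t*A = -(-36)*A*t = 36*A*t)
3343/n(101, q(7)/N(11)) = 3343/((36*((4 + 7)/(11**3))*101)) = 3343/((36*(11/1331)*101)) = 3343/((36*(11*(1/1331))*101)) = 3343/((36*(1/121)*101)) = 3343/(3636/121) = 3343*(121/3636) = 404503/3636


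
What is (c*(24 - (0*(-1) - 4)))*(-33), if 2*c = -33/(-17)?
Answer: -15246/17 ≈ -896.82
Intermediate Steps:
c = 33/34 (c = (-33/(-17))/2 = (-33*(-1/17))/2 = (1/2)*(33/17) = 33/34 ≈ 0.97059)
(c*(24 - (0*(-1) - 4)))*(-33) = (33*(24 - (0*(-1) - 4))/34)*(-33) = (33*(24 - (0 - 4))/34)*(-33) = (33*(24 - 1*(-4))/34)*(-33) = (33*(24 + 4)/34)*(-33) = ((33/34)*28)*(-33) = (462/17)*(-33) = -15246/17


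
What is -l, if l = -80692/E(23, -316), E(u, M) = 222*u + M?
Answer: 40346/2395 ≈ 16.846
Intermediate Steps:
E(u, M) = M + 222*u
l = -40346/2395 (l = -80692/(-316 + 222*23) = -80692/(-316 + 5106) = -80692/4790 = -80692*1/4790 = -40346/2395 ≈ -16.846)
-l = -1*(-40346/2395) = 40346/2395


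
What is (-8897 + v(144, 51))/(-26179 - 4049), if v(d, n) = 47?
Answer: 1475/5038 ≈ 0.29277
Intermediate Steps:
(-8897 + v(144, 51))/(-26179 - 4049) = (-8897 + 47)/(-26179 - 4049) = -8850/(-30228) = -8850*(-1/30228) = 1475/5038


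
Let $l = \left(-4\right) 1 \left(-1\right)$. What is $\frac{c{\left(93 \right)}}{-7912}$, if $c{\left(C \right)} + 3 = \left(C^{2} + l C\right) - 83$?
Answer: $- \frac{8935}{7912} \approx -1.1293$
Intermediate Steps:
$l = 4$ ($l = \left(-4\right) \left(-1\right) = 4$)
$c{\left(C \right)} = -86 + C^{2} + 4 C$ ($c{\left(C \right)} = -3 - \left(83 - C^{2} - 4 C\right) = -3 + \left(-83 + C^{2} + 4 C\right) = -86 + C^{2} + 4 C$)
$\frac{c{\left(93 \right)}}{-7912} = \frac{-86 + 93^{2} + 4 \cdot 93}{-7912} = \left(-86 + 8649 + 372\right) \left(- \frac{1}{7912}\right) = 8935 \left(- \frac{1}{7912}\right) = - \frac{8935}{7912}$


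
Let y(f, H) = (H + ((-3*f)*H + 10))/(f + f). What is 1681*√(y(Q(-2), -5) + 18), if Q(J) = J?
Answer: 1681*√97/2 ≈ 8278.0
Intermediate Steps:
y(f, H) = (10 + H - 3*H*f)/(2*f) (y(f, H) = (H + (-3*H*f + 10))/((2*f)) = (H + (10 - 3*H*f))*(1/(2*f)) = (10 + H - 3*H*f)*(1/(2*f)) = (10 + H - 3*H*f)/(2*f))
1681*√(y(Q(-2), -5) + 18) = 1681*√((½)*(10 - 5 - 3*(-5)*(-2))/(-2) + 18) = 1681*√((½)*(-½)*(10 - 5 - 30) + 18) = 1681*√((½)*(-½)*(-25) + 18) = 1681*√(25/4 + 18) = 1681*√(97/4) = 1681*(√97/2) = 1681*√97/2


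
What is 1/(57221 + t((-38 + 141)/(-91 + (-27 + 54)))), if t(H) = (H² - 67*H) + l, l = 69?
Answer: 4096/235112113 ≈ 1.7421e-5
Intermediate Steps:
t(H) = 69 + H² - 67*H (t(H) = (H² - 67*H) + 69 = 69 + H² - 67*H)
1/(57221 + t((-38 + 141)/(-91 + (-27 + 54)))) = 1/(57221 + (69 + ((-38 + 141)/(-91 + (-27 + 54)))² - 67*(-38 + 141)/(-91 + (-27 + 54)))) = 1/(57221 + (69 + (103/(-91 + 27))² - 6901/(-91 + 27))) = 1/(57221 + (69 + (103/(-64))² - 6901/(-64))) = 1/(57221 + (69 + (103*(-1/64))² - 6901*(-1)/64)) = 1/(57221 + (69 + (-103/64)² - 67*(-103/64))) = 1/(57221 + (69 + 10609/4096 + 6901/64)) = 1/(57221 + 734897/4096) = 1/(235112113/4096) = 4096/235112113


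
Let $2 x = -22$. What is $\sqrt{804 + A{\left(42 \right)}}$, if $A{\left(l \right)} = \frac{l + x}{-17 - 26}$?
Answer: $\frac{\sqrt{1485263}}{43} \approx 28.342$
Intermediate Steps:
$x = -11$ ($x = \frac{1}{2} \left(-22\right) = -11$)
$A{\left(l \right)} = \frac{11}{43} - \frac{l}{43}$ ($A{\left(l \right)} = \frac{l - 11}{-17 - 26} = \frac{-11 + l}{-43} = \left(-11 + l\right) \left(- \frac{1}{43}\right) = \frac{11}{43} - \frac{l}{43}$)
$\sqrt{804 + A{\left(42 \right)}} = \sqrt{804 + \left(\frac{11}{43} - \frac{42}{43}\right)} = \sqrt{804 - \frac{31}{43}} = \sqrt{\frac{34541}{43}} = \frac{\sqrt{1485263}}{43}$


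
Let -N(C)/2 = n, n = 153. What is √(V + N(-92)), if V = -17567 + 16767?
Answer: I*√1106 ≈ 33.257*I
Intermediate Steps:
V = -800
N(C) = -306 (N(C) = -2*153 = -306)
√(V + N(-92)) = √(-800 - 306) = √(-1106) = I*√1106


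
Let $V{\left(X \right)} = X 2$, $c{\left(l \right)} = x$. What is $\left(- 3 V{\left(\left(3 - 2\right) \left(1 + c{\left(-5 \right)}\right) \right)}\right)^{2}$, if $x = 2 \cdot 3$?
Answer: $1764$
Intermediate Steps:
$x = 6$
$c{\left(l \right)} = 6$
$V{\left(X \right)} = 2 X$
$\left(- 3 V{\left(\left(3 - 2\right) \left(1 + c{\left(-5 \right)}\right) \right)}\right)^{2} = \left(- 3 \cdot 2 \left(3 - 2\right) \left(1 + 6\right)\right)^{2} = \left(- 3 \cdot 2 \cdot 1 \cdot 7\right)^{2} = \left(- 3 \cdot 2 \cdot 7\right)^{2} = \left(\left(-3\right) 14\right)^{2} = \left(-42\right)^{2} = 1764$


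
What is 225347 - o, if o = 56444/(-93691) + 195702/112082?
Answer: 1183186831349020/5250537331 ≈ 2.2535e+5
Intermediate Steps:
o = 6004579837/5250537331 (o = 56444*(-1/93691) + 195702*(1/112082) = -56444/93691 + 97851/56041 = 6004579837/5250537331 ≈ 1.1436)
225347 - o = 225347 - 1*6004579837/5250537331 = 225347 - 6004579837/5250537331 = 1183186831349020/5250537331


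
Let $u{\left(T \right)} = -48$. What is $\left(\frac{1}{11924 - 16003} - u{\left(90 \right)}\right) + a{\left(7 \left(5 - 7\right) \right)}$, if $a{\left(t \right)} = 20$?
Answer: $\frac{277371}{4079} \approx 68.0$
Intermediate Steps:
$\left(\frac{1}{11924 - 16003} - u{\left(90 \right)}\right) + a{\left(7 \left(5 - 7\right) \right)} = \left(\frac{1}{11924 - 16003} - -48\right) + 20 = \left(\frac{1}{-4079} + 48\right) + 20 = \left(- \frac{1}{4079} + 48\right) + 20 = \frac{195791}{4079} + 20 = \frac{277371}{4079}$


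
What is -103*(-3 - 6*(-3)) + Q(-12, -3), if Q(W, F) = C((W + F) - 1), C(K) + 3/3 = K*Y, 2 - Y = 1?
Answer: -1562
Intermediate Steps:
Y = 1 (Y = 2 - 1*1 = 2 - 1 = 1)
C(K) = -1 + K (C(K) = -1 + K*1 = -1 + K)
Q(W, F) = -2 + F + W (Q(W, F) = -1 + ((W + F) - 1) = -1 + ((F + W) - 1) = -1 + (-1 + F + W) = -2 + F + W)
-103*(-3 - 6*(-3)) + Q(-12, -3) = -103*(-3 - 6*(-3)) + (-2 - 3 - 12) = -103*(-3 + 18) - 17 = -103*15 - 17 = -1545 - 17 = -1562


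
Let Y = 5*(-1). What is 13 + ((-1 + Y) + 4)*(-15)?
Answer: 43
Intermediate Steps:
Y = -5
13 + ((-1 + Y) + 4)*(-15) = 13 + ((-1 - 5) + 4)*(-15) = 13 + (-6 + 4)*(-15) = 13 - 2*(-15) = 13 + 30 = 43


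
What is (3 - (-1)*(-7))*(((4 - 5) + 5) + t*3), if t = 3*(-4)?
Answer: 128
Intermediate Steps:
t = -12
(3 - (-1)*(-7))*(((4 - 5) + 5) + t*3) = (3 - (-1)*(-7))*(((4 - 5) + 5) - 12*3) = (3 - 1*7)*((-1 + 5) - 36) = (3 - 7)*(4 - 36) = -4*(-32) = 128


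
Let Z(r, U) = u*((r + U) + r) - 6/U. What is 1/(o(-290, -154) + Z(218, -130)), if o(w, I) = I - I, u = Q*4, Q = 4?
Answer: 65/318243 ≈ 0.00020425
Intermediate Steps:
u = 16 (u = 4*4 = 16)
Z(r, U) = -6/U + 16*U + 32*r (Z(r, U) = 16*((r + U) + r) - 6/U = 16*((U + r) + r) - 6/U = 16*(U + 2*r) - 6/U = (16*U + 32*r) - 6/U = -6/U + 16*U + 32*r)
o(w, I) = 0
1/(o(-290, -154) + Z(218, -130)) = 1/(0 + (-6/(-130) + 16*(-130) + 32*218)) = 1/(0 + (-6*(-1/130) - 2080 + 6976)) = 1/(0 + (3/65 - 2080 + 6976)) = 1/(0 + 318243/65) = 1/(318243/65) = 65/318243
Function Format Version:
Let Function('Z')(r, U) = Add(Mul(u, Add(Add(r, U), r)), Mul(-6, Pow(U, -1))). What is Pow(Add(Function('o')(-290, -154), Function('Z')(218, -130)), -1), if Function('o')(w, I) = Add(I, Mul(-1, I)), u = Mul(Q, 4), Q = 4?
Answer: Rational(65, 318243) ≈ 0.00020425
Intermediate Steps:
u = 16 (u = Mul(4, 4) = 16)
Function('Z')(r, U) = Add(Mul(-6, Pow(U, -1)), Mul(16, U), Mul(32, r)) (Function('Z')(r, U) = Add(Mul(16, Add(Add(r, U), r)), Mul(-6, Pow(U, -1))) = Add(Mul(16, Add(Add(U, r), r)), Mul(-6, Pow(U, -1))) = Add(Mul(16, Add(U, Mul(2, r))), Mul(-6, Pow(U, -1))) = Add(Add(Mul(16, U), Mul(32, r)), Mul(-6, Pow(U, -1))) = Add(Mul(-6, Pow(U, -1)), Mul(16, U), Mul(32, r)))
Function('o')(w, I) = 0
Pow(Add(Function('o')(-290, -154), Function('Z')(218, -130)), -1) = Pow(Add(0, Add(Mul(-6, Pow(-130, -1)), Mul(16, -130), Mul(32, 218))), -1) = Pow(Add(0, Add(Mul(-6, Rational(-1, 130)), -2080, 6976)), -1) = Pow(Add(0, Add(Rational(3, 65), -2080, 6976)), -1) = Pow(Add(0, Rational(318243, 65)), -1) = Pow(Rational(318243, 65), -1) = Rational(65, 318243)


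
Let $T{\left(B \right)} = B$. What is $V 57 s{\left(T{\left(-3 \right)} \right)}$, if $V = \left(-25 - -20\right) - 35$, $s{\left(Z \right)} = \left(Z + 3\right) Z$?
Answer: $0$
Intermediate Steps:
$s{\left(Z \right)} = Z \left(3 + Z\right)$ ($s{\left(Z \right)} = \left(3 + Z\right) Z = Z \left(3 + Z\right)$)
$V = -40$ ($V = \left(-25 + 20\right) - 35 = -5 - 35 = -40$)
$V 57 s{\left(T{\left(-3 \right)} \right)} = \left(-40\right) 57 \left(- 3 \left(3 - 3\right)\right) = - 2280 \left(\left(-3\right) 0\right) = \left(-2280\right) 0 = 0$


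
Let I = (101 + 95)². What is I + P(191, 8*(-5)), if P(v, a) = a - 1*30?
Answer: 38346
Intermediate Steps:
P(v, a) = -30 + a (P(v, a) = a - 30 = -30 + a)
I = 38416 (I = 196² = 38416)
I + P(191, 8*(-5)) = 38416 + (-30 + 8*(-5)) = 38416 + (-30 - 40) = 38416 - 70 = 38346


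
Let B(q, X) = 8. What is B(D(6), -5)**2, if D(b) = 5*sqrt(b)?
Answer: 64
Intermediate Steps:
B(D(6), -5)**2 = 8**2 = 64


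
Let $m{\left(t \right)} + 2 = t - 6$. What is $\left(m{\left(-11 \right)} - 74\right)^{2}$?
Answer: $8649$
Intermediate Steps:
$m{\left(t \right)} = -8 + t$ ($m{\left(t \right)} = -2 + \left(t - 6\right) = -2 + \left(-6 + t\right) = -8 + t$)
$\left(m{\left(-11 \right)} - 74\right)^{2} = \left(\left(-8 - 11\right) - 74\right)^{2} = \left(-19 - 74\right)^{2} = \left(-93\right)^{2} = 8649$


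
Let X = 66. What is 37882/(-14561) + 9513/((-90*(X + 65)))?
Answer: -65016397/19074910 ≈ -3.4085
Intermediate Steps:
37882/(-14561) + 9513/((-90*(X + 65))) = 37882/(-14561) + 9513/((-90*(66 + 65))) = 37882*(-1/14561) + 9513/((-90*131)) = -37882/14561 + 9513/(-11790) = -37882/14561 + 9513*(-1/11790) = -37882/14561 - 1057/1310 = -65016397/19074910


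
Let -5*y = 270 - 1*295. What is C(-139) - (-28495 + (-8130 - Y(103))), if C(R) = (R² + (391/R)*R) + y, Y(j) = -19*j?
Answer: 54385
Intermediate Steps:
y = 5 (y = -(270 - 1*295)/5 = -(270 - 295)/5 = -⅕*(-25) = 5)
C(R) = 396 + R² (C(R) = (R² + (391/R)*R) + 5 = (R² + 391) + 5 = (391 + R²) + 5 = 396 + R²)
C(-139) - (-28495 + (-8130 - Y(103))) = (396 + (-139)²) - (-28495 + (-8130 - (-19)*103)) = (396 + 19321) - (-28495 + (-8130 - 1*(-1957))) = 19717 - (-28495 + (-8130 + 1957)) = 19717 - (-28495 - 6173) = 19717 - 1*(-34668) = 19717 + 34668 = 54385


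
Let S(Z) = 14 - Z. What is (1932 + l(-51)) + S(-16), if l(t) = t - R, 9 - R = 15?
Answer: 1917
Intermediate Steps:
R = -6 (R = 9 - 1*15 = 9 - 15 = -6)
l(t) = 6 + t (l(t) = t - 1*(-6) = t + 6 = 6 + t)
(1932 + l(-51)) + S(-16) = (1932 + (6 - 51)) + (14 - 1*(-16)) = (1932 - 45) + (14 + 16) = 1887 + 30 = 1917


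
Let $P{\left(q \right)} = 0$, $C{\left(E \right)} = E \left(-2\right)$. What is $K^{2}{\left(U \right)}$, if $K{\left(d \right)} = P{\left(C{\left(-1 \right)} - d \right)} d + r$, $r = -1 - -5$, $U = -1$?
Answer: $16$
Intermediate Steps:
$C{\left(E \right)} = - 2 E$
$r = 4$ ($r = -1 + 5 = 4$)
$K{\left(d \right)} = 4$ ($K{\left(d \right)} = 0 d + 4 = 0 + 4 = 4$)
$K^{2}{\left(U \right)} = 4^{2} = 16$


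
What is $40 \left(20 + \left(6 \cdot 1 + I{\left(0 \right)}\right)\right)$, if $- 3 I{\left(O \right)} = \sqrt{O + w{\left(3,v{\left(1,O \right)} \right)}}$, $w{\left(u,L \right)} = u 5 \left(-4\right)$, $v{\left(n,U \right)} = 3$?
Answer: $1040 - \frac{80 i \sqrt{15}}{3} \approx 1040.0 - 103.28 i$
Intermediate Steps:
$w{\left(u,L \right)} = - 20 u$ ($w{\left(u,L \right)} = 5 u \left(-4\right) = - 20 u$)
$I{\left(O \right)} = - \frac{\sqrt{-60 + O}}{3}$ ($I{\left(O \right)} = - \frac{\sqrt{O - 60}}{3} = - \frac{\sqrt{-60 + O}}{3}$)
$40 \left(20 + \left(6 \cdot 1 + I{\left(0 \right)}\right)\right) = 40 \left(20 + \left(6 \cdot 1 - \frac{\sqrt{-60 + 0}}{3}\right)\right) = 40 \left(20 + \left(6 - \frac{\sqrt{-60}}{3}\right)\right) = 40 \left(20 + \left(6 - \frac{2 i \sqrt{15}}{3}\right)\right) = 40 \left(26 - \frac{2 i \sqrt{15}}{3}\right) = 1040 - \frac{80 i \sqrt{15}}{3}$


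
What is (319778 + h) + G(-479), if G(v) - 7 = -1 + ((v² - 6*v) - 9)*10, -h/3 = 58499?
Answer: 2467347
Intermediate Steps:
h = -175497 (h = -3*58499 = -175497)
G(v) = -84 - 60*v + 10*v² (G(v) = 7 + (-1 + ((v² - 6*v) - 9)*10) = 7 + (-1 + (-9 + v² - 6*v)*10) = 7 + (-1 + (-90 - 60*v + 10*v²)) = 7 + (-91 - 60*v + 10*v²) = -84 - 60*v + 10*v²)
(319778 + h) + G(-479) = (319778 - 175497) + (-84 - 60*(-479) + 10*(-479)²) = 144281 + (-84 + 28740 + 10*229441) = 144281 + (-84 + 28740 + 2294410) = 144281 + 2323066 = 2467347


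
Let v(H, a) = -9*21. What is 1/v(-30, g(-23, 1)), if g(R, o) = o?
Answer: -1/189 ≈ -0.0052910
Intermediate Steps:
v(H, a) = -189
1/v(-30, g(-23, 1)) = 1/(-189) = -1/189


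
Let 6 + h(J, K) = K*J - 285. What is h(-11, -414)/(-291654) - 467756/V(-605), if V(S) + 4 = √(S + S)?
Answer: 90947734543/59594634 + 2572658*I*√10/613 ≈ 1526.1 + 13272.0*I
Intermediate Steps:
h(J, K) = -291 + J*K (h(J, K) = -6 + (K*J - 285) = -6 + (J*K - 285) = -6 + (-285 + J*K) = -291 + J*K)
V(S) = -4 + √2*√S (V(S) = -4 + √(S + S) = -4 + √(2*S) = -4 + √2*√S)
h(-11, -414)/(-291654) - 467756/V(-605) = (-291 - 11*(-414))/(-291654) - 467756/(-4 + √2*√(-605)) = (-291 + 4554)*(-1/291654) - 467756/(-4 + √2*(11*I*√5)) = 4263*(-1/291654) - 467756/(-4 + 11*I*√10) = -1421/97218 - 467756/(-4 + 11*I*√10)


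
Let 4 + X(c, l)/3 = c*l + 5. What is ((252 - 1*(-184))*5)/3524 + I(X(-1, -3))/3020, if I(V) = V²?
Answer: 443191/665155 ≈ 0.66630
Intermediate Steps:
X(c, l) = 3 + 3*c*l (X(c, l) = -12 + 3*(c*l + 5) = -12 + 3*(5 + c*l) = -12 + (15 + 3*c*l) = 3 + 3*c*l)
((252 - 1*(-184))*5)/3524 + I(X(-1, -3))/3020 = ((252 - 1*(-184))*5)/3524 + (3 + 3*(-1)*(-3))²/3020 = ((252 + 184)*5)*(1/3524) + (3 + 9)²*(1/3020) = (436*5)*(1/3524) + 12²*(1/3020) = 2180*(1/3524) + 144*(1/3020) = 545/881 + 36/755 = 443191/665155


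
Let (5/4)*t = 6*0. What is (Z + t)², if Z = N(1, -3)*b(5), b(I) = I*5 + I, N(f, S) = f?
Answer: 900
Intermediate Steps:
b(I) = 6*I (b(I) = 5*I + I = 6*I)
Z = 30 (Z = 1*(6*5) = 1*30 = 30)
t = 0 (t = 4*(6*0)/5 = (⅘)*0 = 0)
(Z + t)² = (30 + 0)² = 30² = 900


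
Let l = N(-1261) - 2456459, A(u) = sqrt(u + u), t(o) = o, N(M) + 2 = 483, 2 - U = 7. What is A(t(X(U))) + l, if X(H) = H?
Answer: -2455978 + I*sqrt(10) ≈ -2.456e+6 + 3.1623*I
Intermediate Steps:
U = -5 (U = 2 - 1*7 = 2 - 7 = -5)
N(M) = 481 (N(M) = -2 + 483 = 481)
A(u) = sqrt(2)*sqrt(u) (A(u) = sqrt(2*u) = sqrt(2)*sqrt(u))
l = -2455978 (l = 481 - 2456459 = -2455978)
A(t(X(U))) + l = sqrt(2)*sqrt(-5) - 2455978 = sqrt(2)*(I*sqrt(5)) - 2455978 = I*sqrt(10) - 2455978 = -2455978 + I*sqrt(10)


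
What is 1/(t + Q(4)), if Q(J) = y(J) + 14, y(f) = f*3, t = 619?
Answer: 1/645 ≈ 0.0015504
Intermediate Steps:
y(f) = 3*f
Q(J) = 14 + 3*J (Q(J) = 3*J + 14 = 14 + 3*J)
1/(t + Q(4)) = 1/(619 + (14 + 3*4)) = 1/(619 + (14 + 12)) = 1/(619 + 26) = 1/645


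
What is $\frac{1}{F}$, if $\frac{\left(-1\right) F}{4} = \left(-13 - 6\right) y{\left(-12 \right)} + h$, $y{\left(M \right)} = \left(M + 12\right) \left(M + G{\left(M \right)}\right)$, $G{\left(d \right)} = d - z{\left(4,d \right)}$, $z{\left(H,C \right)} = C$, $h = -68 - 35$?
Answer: $\frac{1}{412} \approx 0.0024272$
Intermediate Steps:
$h = -103$ ($h = -68 - 35 = -103$)
$G{\left(d \right)} = 0$ ($G{\left(d \right)} = d - d = 0$)
$y{\left(M \right)} = M \left(12 + M\right)$ ($y{\left(M \right)} = \left(M + 12\right) \left(M + 0\right) = \left(12 + M\right) M = M \left(12 + M\right)$)
$F = 412$ ($F = - 4 \left(\left(-13 - 6\right) \left(- 12 \left(12 - 12\right)\right) - 103\right) = - 4 \left(- 19 \left(\left(-12\right) 0\right) - 103\right) = - 4 \left(\left(-19\right) 0 - 103\right) = - 4 \left(0 - 103\right) = \left(-4\right) \left(-103\right) = 412$)
$\frac{1}{F} = \frac{1}{412}$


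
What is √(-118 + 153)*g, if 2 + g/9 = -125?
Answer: -1143*√35 ≈ -6762.1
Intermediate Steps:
g = -1143 (g = -18 + 9*(-125) = -18 - 1125 = -1143)
√(-118 + 153)*g = √(-118 + 153)*(-1143) = √35*(-1143) = -1143*√35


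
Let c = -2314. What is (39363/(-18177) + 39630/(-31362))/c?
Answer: 54301581/36642644701 ≈ 0.0014819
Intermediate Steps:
(39363/(-18177) + 39630/(-31362))/c = (39363/(-18177) + 39630/(-31362))/(-2314) = (39363*(-1/18177) + 39630*(-1/31362))*(-1/2314) = (-13121/6059 - 6605/5227)*(-1/2314) = -108603162/31670393*(-1/2314) = 54301581/36642644701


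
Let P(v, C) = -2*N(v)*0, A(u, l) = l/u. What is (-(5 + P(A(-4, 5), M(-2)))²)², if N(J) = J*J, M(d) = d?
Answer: 625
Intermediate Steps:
N(J) = J²
P(v, C) = 0 (P(v, C) = -2*v²*0 = 0)
(-(5 + P(A(-4, 5), M(-2)))²)² = (-(5 + 0)²)² = (-1*5²)² = (-1*25)² = (-25)² = 625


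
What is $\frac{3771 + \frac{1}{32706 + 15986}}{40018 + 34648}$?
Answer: $\frac{183617533}{3635636872} \approx 0.050505$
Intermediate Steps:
$\frac{3771 + \frac{1}{32706 + 15986}}{40018 + 34648} = \frac{3771 + \frac{1}{48692}}{74666} = \left(3771 + \frac{1}{48692}\right) \frac{1}{74666} = \frac{183617533}{48692} \cdot \frac{1}{74666} = \frac{183617533}{3635636872}$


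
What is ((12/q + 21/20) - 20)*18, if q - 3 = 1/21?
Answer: -10809/40 ≈ -270.23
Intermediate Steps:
q = 64/21 (q = 3 + 1/21 = 64/21 ≈ 3.0476)
((12/q + 21/20) - 20)*18 = ((12/(64/21) + 21/20) - 20)*18 = ((12*(21/64) + 21*(1/20)) - 20)*18 = ((63/16 + 21/20) - 20)*18 = (399/80 - 20)*18 = -1201/80*18 = -10809/40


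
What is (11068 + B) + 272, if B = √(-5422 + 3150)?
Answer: 11340 + 4*I*√142 ≈ 11340.0 + 47.666*I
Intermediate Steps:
B = 4*I*√142 (B = √(-2272) = 4*I*√142 ≈ 47.666*I)
(11068 + B) + 272 = (11068 + 4*I*√142) + 272 = 11340 + 4*I*√142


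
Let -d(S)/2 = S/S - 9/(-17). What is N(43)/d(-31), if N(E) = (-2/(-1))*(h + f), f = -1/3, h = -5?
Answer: 136/39 ≈ 3.4872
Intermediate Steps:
f = -1/3 (f = -1*1/3 = -1/3 ≈ -0.33333)
N(E) = -32/3 (N(E) = (-2/(-1))*(-5 - 1/3) = -2*(-1)*(-16/3) = 2*(-16/3) = -32/3)
d(S) = -52/17 (d(S) = -2*(S/S - 9/(-17)) = -2*(1 - 9*(-1/17)) = -2*(1 + 9/17) = -2*26/17 = -52/17)
N(43)/d(-31) = -32/(3*(-52/17)) = -32/3*(-17/52) = 136/39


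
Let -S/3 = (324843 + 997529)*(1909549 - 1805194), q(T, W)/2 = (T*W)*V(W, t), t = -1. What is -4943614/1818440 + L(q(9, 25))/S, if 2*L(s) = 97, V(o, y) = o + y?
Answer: -7871533852382711/2895434800918920 ≈ -2.7186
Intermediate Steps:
q(T, W) = 2*T*W*(-1 + W) (q(T, W) = 2*((T*W)*(W - 1)) = 2*((T*W)*(-1 + W)) = 2*(T*W*(-1 + W)) = 2*T*W*(-1 + W))
S = -413988390180 (S = -3*(324843 + 997529)*(1909549 - 1805194) = -3967116*104355 = -3*137996130060 = -413988390180)
L(s) = 97/2 (L(s) = (½)*97 = 97/2)
-4943614/1818440 + L(q(9, 25))/S = -4943614/1818440 + (97/2)/(-413988390180) = -4943614*1/1818440 + (97/2)*(-1/413988390180) = -190139/69940 - 97/827976780360 = -7871533852382711/2895434800918920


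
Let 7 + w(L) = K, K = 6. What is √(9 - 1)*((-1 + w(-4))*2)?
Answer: -8*√2 ≈ -11.314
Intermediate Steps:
w(L) = -1 (w(L) = -7 + 6 = -1)
√(9 - 1)*((-1 + w(-4))*2) = √(9 - 1)*((-1 - 1)*2) = √8*(-2*2) = (2*√2)*(-4) = -8*√2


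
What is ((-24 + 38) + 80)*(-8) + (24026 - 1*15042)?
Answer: 8232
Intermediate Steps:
((-24 + 38) + 80)*(-8) + (24026 - 1*15042) = (14 + 80)*(-8) + (24026 - 15042) = 94*(-8) + 8984 = -752 + 8984 = 8232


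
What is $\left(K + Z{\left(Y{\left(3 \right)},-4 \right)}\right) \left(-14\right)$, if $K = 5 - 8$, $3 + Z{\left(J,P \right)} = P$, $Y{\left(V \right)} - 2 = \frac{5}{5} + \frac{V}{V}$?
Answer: $140$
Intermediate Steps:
$Y{\left(V \right)} = 4$ ($Y{\left(V \right)} = 2 + \left(\frac{5}{5} + \frac{V}{V}\right) = 2 + \left(5 \cdot \frac{1}{5} + 1\right) = 2 + \left(1 + 1\right) = 2 + 2 = 4$)
$Z{\left(J,P \right)} = -3 + P$
$K = -3$ ($K = 5 - 8 = -3$)
$\left(K + Z{\left(Y{\left(3 \right)},-4 \right)}\right) \left(-14\right) = \left(-3 - 7\right) \left(-14\right) = \left(-10\right) \left(-14\right) = 140$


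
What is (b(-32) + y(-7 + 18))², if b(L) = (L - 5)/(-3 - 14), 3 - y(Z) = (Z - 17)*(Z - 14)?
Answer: 47524/289 ≈ 164.44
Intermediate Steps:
y(Z) = 3 - (-17 + Z)*(-14 + Z) (y(Z) = 3 - (Z - 17)*(Z - 14) = 3 - (-17 + Z)*(-14 + Z))
b(L) = 5/17 - L/17 (b(L) = (-5 + L)/(-17) = (-5 + L)*(-1/17) = 5/17 - L/17)
(b(-32) + y(-7 + 18))² = ((5/17 - 1/17*(-32)) + (-235 - (-7 + 18)² + 31*(-7 + 18)))² = ((5/17 + 32/17) + (-235 - 1*11² + 31*11))² = (37/17 + (-235 - 1*121 + 341))² = (37/17 + (-235 - 121 + 341))² = (37/17 - 15)² = (-218/17)² = 47524/289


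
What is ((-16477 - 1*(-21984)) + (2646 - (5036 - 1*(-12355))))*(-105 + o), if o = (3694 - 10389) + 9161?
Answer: -21810918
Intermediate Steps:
o = 2466 (o = -6695 + 9161 = 2466)
((-16477 - 1*(-21984)) + (2646 - (5036 - 1*(-12355))))*(-105 + o) = ((-16477 - 1*(-21984)) + (2646 - (5036 - 1*(-12355))))*(-105 + 2466) = ((-16477 + 21984) + (2646 - (5036 + 12355)))*2361 = (5507 + (2646 - 1*17391))*2361 = (5507 + (2646 - 17391))*2361 = (5507 - 14745)*2361 = -9238*2361 = -21810918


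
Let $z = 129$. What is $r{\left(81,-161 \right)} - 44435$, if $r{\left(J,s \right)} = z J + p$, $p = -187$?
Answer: $-34173$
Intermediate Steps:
$r{\left(J,s \right)} = -187 + 129 J$ ($r{\left(J,s \right)} = 129 J - 187 = -187 + 129 J$)
$r{\left(81,-161 \right)} - 44435 = \left(-187 + 129 \cdot 81\right) - 44435 = \left(-187 + 10449\right) - 44435 = 10262 - 44435 = -34173$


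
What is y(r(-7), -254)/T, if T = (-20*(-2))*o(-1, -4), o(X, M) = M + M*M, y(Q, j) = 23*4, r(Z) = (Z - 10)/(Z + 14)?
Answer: 23/120 ≈ 0.19167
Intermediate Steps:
r(Z) = (-10 + Z)/(14 + Z)
y(Q, j) = 92
o(X, M) = M + M**2
T = 480 (T = (-20*(-2))*(-4*(1 - 4)) = 40*(-4*(-3)) = 40*12 = 480)
y(r(-7), -254)/T = 92/480 = 92*(1/480) = 23/120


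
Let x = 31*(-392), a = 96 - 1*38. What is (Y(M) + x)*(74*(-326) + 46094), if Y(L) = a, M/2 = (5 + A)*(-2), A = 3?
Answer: -265705180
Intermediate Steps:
M = -32 (M = 2*((5 + 3)*(-2)) = 2*(8*(-2)) = 2*(-16) = -32)
a = 58 (a = 96 - 38 = 58)
Y(L) = 58
x = -12152
(Y(M) + x)*(74*(-326) + 46094) = (58 - 12152)*(74*(-326) + 46094) = -12094*(-24124 + 46094) = -12094*21970 = -265705180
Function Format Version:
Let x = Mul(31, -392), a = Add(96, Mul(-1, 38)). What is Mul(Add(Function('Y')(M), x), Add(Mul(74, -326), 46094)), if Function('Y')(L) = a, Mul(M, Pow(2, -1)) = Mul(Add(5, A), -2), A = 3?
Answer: -265705180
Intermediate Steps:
M = -32 (M = Mul(2, Mul(Add(5, 3), -2)) = Mul(2, Mul(8, -2)) = Mul(2, -16) = -32)
a = 58 (a = Add(96, -38) = 58)
Function('Y')(L) = 58
x = -12152
Mul(Add(Function('Y')(M), x), Add(Mul(74, -326), 46094)) = Mul(Add(58, -12152), Add(Mul(74, -326), 46094)) = Mul(-12094, Add(-24124, 46094)) = Mul(-12094, 21970) = -265705180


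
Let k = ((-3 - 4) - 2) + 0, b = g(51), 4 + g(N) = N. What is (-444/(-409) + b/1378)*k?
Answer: -5679495/563602 ≈ -10.077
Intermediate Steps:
g(N) = -4 + N
b = 47 (b = -4 + 51 = 47)
k = -9 (k = (-7 - 2) + 0 = -9 + 0 = -9)
(-444/(-409) + b/1378)*k = (-444/(-409) + 47/1378)*(-9) = (-444*(-1/409) + 47*(1/1378))*(-9) = (444/409 + 47/1378)*(-9) = (631055/563602)*(-9) = -5679495/563602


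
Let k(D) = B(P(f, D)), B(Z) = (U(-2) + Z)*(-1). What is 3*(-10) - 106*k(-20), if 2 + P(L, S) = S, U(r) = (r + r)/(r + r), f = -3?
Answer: -2256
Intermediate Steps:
U(r) = 1 (U(r) = (2*r)/((2*r)) = (2*r)*(1/(2*r)) = 1)
P(L, S) = -2 + S
B(Z) = -1 - Z (B(Z) = (1 + Z)*(-1) = -1 - Z)
k(D) = 1 - D (k(D) = -1 - (-2 + D) = -1 + (2 - D) = 1 - D)
3*(-10) - 106*k(-20) = 3*(-10) - 106*(1 - 1*(-20)) = -30 - 106*(1 + 20) = -30 - 106*21 = -30 - 2226 = -2256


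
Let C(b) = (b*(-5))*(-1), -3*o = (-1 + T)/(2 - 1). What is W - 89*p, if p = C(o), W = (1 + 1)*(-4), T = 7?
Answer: 882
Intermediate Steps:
o = -2 (o = -(-1 + 7)/(3*(2 - 1)) = -2/1 = -2 ≈ -2.0000)
C(b) = 5*b (C(b) = -5*b*(-1) = 5*b)
W = -8 (W = 2*(-4) = -8)
p = -10 (p = 5*(-2) = -10)
W - 89*p = -8 - 89*(-10) = -8 + 890 = 882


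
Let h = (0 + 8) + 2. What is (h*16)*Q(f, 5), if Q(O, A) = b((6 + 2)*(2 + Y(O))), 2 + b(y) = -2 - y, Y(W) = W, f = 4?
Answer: -8320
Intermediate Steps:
b(y) = -4 - y (b(y) = -2 + (-2 - y) = -4 - y)
Q(O, A) = -20 - 8*O (Q(O, A) = -4 - (6 + 2)*(2 + O) = -4 - 8*(2 + O) = -4 - (16 + 8*O) = -4 + (-16 - 8*O) = -20 - 8*O)
h = 10 (h = 8 + 2 = 10)
(h*16)*Q(f, 5) = (10*16)*(-20 - 8*4) = 160*(-20 - 32) = 160*(-52) = -8320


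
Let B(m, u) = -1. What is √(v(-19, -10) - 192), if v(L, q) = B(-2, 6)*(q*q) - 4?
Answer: 2*I*√74 ≈ 17.205*I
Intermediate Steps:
v(L, q) = -4 - q² (v(L, q) = -q*q - 4 = -q² - 4 = -4 - q²)
√(v(-19, -10) - 192) = √((-4 - 1*(-10)²) - 192) = √((-4 - 1*100) - 192) = √((-4 - 100) - 192) = √(-104 - 192) = √(-296) = 2*I*√74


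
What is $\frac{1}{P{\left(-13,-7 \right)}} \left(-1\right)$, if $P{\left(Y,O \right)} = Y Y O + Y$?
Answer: $\frac{1}{1196} \approx 0.00083612$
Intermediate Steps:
$P{\left(Y,O \right)} = Y + O Y^{2}$ ($P{\left(Y,O \right)} = Y^{2} O + Y = O Y^{2} + Y = Y + O Y^{2}$)
$\frac{1}{P{\left(-13,-7 \right)}} \left(-1\right) = \frac{1}{\left(-13\right) \left(1 - -91\right)} \left(-1\right) = \frac{1}{\left(-13\right) \left(1 + 91\right)} \left(-1\right) = \frac{1}{\left(-13\right) 92} \left(-1\right) = \frac{1}{-1196} \left(-1\right) = \left(- \frac{1}{1196}\right) \left(-1\right) = \frac{1}{1196}$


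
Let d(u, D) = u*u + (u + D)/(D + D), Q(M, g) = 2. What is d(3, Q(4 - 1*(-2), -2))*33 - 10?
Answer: 1313/4 ≈ 328.25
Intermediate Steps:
d(u, D) = u**2 + (D + u)/(2*D) (d(u, D) = u**2 + (D + u)/((2*D)) = u**2 + (D + u)*(1/(2*D)) = u**2 + (D + u)/(2*D))
d(3, Q(4 - 1*(-2), -2))*33 - 10 = (1/2 + 3**2 + (1/2)*3/2)*33 - 10 = (1/2 + 9 + (1/2)*3*(1/2))*33 - 10 = (1/2 + 9 + 3/4)*33 - 10 = (41/4)*33 - 10 = 1353/4 - 10 = 1313/4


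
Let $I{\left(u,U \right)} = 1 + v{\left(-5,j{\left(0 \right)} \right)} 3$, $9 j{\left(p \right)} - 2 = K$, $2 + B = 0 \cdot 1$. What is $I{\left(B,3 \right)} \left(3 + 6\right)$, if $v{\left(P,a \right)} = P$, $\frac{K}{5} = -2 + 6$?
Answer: $-126$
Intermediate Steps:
$K = 20$ ($K = 5 \left(-2 + 6\right) = 5 \cdot 4 = 20$)
$B = -2$ ($B = -2 + 0 \cdot 1 = -2 + 0 = -2$)
$j{\left(p \right)} = \frac{22}{9}$ ($j{\left(p \right)} = \frac{2}{9} + \frac{1}{9} \cdot 20 = \frac{2}{9} + \frac{20}{9} = \frac{22}{9}$)
$I{\left(u,U \right)} = -14$ ($I{\left(u,U \right)} = 1 - 15 = -14$)
$I{\left(B,3 \right)} \left(3 + 6\right) = - 14 \left(3 + 6\right) = \left(-14\right) 9 = -126$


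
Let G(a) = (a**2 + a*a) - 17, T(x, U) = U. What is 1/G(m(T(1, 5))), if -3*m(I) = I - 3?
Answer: -9/145 ≈ -0.062069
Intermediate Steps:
m(I) = 1 - I/3 (m(I) = -(I - 3)/3 = -(-3 + I)/3 = 1 - I/3)
G(a) = -17 + 2*a**2 (G(a) = (a**2 + a**2) - 17 = 2*a**2 - 17 = -17 + 2*a**2)
1/G(m(T(1, 5))) = 1/(-17 + 2*(1 - 1/3*5)**2) = 1/(-17 + 2*(1 - 5/3)**2) = 1/(-17 + 2*(-2/3)**2) = 1/(-17 + 2*(4/9)) = 1/(-17 + 8/9) = 1/(-145/9) = -9/145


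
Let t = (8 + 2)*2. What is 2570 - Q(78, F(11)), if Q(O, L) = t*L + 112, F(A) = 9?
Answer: 2278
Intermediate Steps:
t = 20 (t = 10*2 = 20)
Q(O, L) = 112 + 20*L (Q(O, L) = 20*L + 112 = 112 + 20*L)
2570 - Q(78, F(11)) = 2570 - (112 + 20*9) = 2570 - (112 + 180) = 2570 - 1*292 = 2570 - 292 = 2278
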